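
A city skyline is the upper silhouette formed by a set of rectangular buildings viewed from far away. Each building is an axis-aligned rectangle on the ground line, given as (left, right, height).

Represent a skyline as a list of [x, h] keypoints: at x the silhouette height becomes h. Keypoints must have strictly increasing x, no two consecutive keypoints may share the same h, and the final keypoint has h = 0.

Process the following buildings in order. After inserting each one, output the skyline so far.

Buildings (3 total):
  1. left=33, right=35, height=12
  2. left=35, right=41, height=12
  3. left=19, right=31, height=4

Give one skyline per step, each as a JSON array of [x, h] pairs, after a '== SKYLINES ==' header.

== SKYLINES ==
[[33,12],[35,0]]
[[33,12],[41,0]]
[[19,4],[31,0],[33,12],[41,0]]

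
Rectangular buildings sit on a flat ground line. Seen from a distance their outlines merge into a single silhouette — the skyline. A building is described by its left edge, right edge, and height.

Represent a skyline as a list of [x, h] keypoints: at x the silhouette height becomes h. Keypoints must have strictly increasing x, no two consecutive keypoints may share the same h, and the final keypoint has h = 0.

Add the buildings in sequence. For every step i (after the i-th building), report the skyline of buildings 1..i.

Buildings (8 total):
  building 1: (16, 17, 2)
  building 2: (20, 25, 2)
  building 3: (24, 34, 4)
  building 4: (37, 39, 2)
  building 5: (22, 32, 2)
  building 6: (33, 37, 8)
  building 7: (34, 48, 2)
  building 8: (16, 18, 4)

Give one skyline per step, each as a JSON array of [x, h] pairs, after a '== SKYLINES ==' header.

== SKYLINES ==
[[16,2],[17,0]]
[[16,2],[17,0],[20,2],[25,0]]
[[16,2],[17,0],[20,2],[24,4],[34,0]]
[[16,2],[17,0],[20,2],[24,4],[34,0],[37,2],[39,0]]
[[16,2],[17,0],[20,2],[24,4],[34,0],[37,2],[39,0]]
[[16,2],[17,0],[20,2],[24,4],[33,8],[37,2],[39,0]]
[[16,2],[17,0],[20,2],[24,4],[33,8],[37,2],[48,0]]
[[16,4],[18,0],[20,2],[24,4],[33,8],[37,2],[48,0]]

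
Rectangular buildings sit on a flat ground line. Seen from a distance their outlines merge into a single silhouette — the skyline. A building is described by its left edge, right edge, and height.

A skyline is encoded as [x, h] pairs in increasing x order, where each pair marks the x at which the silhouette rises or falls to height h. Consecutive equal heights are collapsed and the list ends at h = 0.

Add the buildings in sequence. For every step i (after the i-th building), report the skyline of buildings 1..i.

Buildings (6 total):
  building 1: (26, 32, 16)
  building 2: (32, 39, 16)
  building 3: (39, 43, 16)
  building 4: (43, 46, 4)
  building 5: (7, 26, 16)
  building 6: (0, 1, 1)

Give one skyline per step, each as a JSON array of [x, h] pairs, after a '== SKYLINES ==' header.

== SKYLINES ==
[[26,16],[32,0]]
[[26,16],[39,0]]
[[26,16],[43,0]]
[[26,16],[43,4],[46,0]]
[[7,16],[43,4],[46,0]]
[[0,1],[1,0],[7,16],[43,4],[46,0]]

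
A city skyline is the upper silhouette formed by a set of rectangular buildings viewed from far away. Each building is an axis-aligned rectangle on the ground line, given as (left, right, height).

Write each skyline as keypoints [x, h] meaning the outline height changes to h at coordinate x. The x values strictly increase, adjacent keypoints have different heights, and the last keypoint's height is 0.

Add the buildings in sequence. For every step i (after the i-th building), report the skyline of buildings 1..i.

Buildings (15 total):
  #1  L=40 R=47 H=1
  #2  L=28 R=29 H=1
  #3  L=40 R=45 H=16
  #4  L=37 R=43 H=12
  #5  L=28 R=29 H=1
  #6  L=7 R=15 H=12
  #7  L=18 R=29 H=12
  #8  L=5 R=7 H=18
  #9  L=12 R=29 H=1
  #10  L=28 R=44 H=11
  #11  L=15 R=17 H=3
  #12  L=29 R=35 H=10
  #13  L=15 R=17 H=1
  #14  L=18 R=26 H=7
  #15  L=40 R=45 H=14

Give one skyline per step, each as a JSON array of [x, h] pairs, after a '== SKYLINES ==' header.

== SKYLINES ==
[[40,1],[47,0]]
[[28,1],[29,0],[40,1],[47,0]]
[[28,1],[29,0],[40,16],[45,1],[47,0]]
[[28,1],[29,0],[37,12],[40,16],[45,1],[47,0]]
[[28,1],[29,0],[37,12],[40,16],[45,1],[47,0]]
[[7,12],[15,0],[28,1],[29,0],[37,12],[40,16],[45,1],[47,0]]
[[7,12],[15,0],[18,12],[29,0],[37,12],[40,16],[45,1],[47,0]]
[[5,18],[7,12],[15,0],[18,12],[29,0],[37,12],[40,16],[45,1],[47,0]]
[[5,18],[7,12],[15,1],[18,12],[29,0],[37,12],[40,16],[45,1],[47,0]]
[[5,18],[7,12],[15,1],[18,12],[29,11],[37,12],[40,16],[45,1],[47,0]]
[[5,18],[7,12],[15,3],[17,1],[18,12],[29,11],[37,12],[40,16],[45,1],[47,0]]
[[5,18],[7,12],[15,3],[17,1],[18,12],[29,11],[37,12],[40,16],[45,1],[47,0]]
[[5,18],[7,12],[15,3],[17,1],[18,12],[29,11],[37,12],[40,16],[45,1],[47,0]]
[[5,18],[7,12],[15,3],[17,1],[18,12],[29,11],[37,12],[40,16],[45,1],[47,0]]
[[5,18],[7,12],[15,3],[17,1],[18,12],[29,11],[37,12],[40,16],[45,1],[47,0]]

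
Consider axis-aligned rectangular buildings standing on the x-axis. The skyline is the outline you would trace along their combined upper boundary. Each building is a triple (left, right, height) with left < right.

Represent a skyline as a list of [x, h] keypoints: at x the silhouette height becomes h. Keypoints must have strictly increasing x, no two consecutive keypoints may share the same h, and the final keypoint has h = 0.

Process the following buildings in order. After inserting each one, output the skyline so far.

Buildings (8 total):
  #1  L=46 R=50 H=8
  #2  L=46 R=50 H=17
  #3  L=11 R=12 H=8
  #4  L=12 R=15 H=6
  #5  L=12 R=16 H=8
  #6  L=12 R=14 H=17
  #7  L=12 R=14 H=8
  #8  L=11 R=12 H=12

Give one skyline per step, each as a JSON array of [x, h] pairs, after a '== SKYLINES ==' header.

== SKYLINES ==
[[46,8],[50,0]]
[[46,17],[50,0]]
[[11,8],[12,0],[46,17],[50,0]]
[[11,8],[12,6],[15,0],[46,17],[50,0]]
[[11,8],[16,0],[46,17],[50,0]]
[[11,8],[12,17],[14,8],[16,0],[46,17],[50,0]]
[[11,8],[12,17],[14,8],[16,0],[46,17],[50,0]]
[[11,12],[12,17],[14,8],[16,0],[46,17],[50,0]]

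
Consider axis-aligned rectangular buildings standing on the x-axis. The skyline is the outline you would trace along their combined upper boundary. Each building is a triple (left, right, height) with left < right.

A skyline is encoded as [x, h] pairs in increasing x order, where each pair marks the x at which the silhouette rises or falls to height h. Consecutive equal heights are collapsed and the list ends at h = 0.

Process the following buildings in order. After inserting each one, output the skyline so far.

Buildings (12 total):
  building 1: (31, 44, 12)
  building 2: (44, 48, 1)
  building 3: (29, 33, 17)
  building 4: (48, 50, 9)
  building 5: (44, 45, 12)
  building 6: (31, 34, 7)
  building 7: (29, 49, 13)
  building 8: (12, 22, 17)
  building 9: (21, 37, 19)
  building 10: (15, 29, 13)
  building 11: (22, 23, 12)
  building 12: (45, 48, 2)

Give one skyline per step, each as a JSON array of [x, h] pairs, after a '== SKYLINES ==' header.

== SKYLINES ==
[[31,12],[44,0]]
[[31,12],[44,1],[48,0]]
[[29,17],[33,12],[44,1],[48,0]]
[[29,17],[33,12],[44,1],[48,9],[50,0]]
[[29,17],[33,12],[45,1],[48,9],[50,0]]
[[29,17],[33,12],[45,1],[48,9],[50,0]]
[[29,17],[33,13],[49,9],[50,0]]
[[12,17],[22,0],[29,17],[33,13],[49,9],[50,0]]
[[12,17],[21,19],[37,13],[49,9],[50,0]]
[[12,17],[21,19],[37,13],[49,9],[50,0]]
[[12,17],[21,19],[37,13],[49,9],[50,0]]
[[12,17],[21,19],[37,13],[49,9],[50,0]]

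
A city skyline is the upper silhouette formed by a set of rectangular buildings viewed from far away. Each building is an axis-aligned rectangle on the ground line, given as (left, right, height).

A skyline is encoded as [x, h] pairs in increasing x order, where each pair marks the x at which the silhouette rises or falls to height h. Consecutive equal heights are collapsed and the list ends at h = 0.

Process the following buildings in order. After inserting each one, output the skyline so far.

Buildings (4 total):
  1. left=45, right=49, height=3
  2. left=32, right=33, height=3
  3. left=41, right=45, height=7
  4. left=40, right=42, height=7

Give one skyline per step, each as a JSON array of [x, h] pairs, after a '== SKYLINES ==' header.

== SKYLINES ==
[[45,3],[49,0]]
[[32,3],[33,0],[45,3],[49,0]]
[[32,3],[33,0],[41,7],[45,3],[49,0]]
[[32,3],[33,0],[40,7],[45,3],[49,0]]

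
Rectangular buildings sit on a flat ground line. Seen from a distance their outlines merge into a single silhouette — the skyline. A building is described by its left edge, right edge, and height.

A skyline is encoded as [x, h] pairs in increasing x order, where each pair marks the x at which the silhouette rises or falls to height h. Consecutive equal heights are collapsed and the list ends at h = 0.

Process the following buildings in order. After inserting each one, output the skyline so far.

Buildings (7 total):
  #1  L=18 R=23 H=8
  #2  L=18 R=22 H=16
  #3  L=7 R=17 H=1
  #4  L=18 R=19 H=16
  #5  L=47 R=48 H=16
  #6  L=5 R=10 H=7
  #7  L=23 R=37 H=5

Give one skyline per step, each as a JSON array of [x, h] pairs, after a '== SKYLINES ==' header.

== SKYLINES ==
[[18,8],[23,0]]
[[18,16],[22,8],[23,0]]
[[7,1],[17,0],[18,16],[22,8],[23,0]]
[[7,1],[17,0],[18,16],[22,8],[23,0]]
[[7,1],[17,0],[18,16],[22,8],[23,0],[47,16],[48,0]]
[[5,7],[10,1],[17,0],[18,16],[22,8],[23,0],[47,16],[48,0]]
[[5,7],[10,1],[17,0],[18,16],[22,8],[23,5],[37,0],[47,16],[48,0]]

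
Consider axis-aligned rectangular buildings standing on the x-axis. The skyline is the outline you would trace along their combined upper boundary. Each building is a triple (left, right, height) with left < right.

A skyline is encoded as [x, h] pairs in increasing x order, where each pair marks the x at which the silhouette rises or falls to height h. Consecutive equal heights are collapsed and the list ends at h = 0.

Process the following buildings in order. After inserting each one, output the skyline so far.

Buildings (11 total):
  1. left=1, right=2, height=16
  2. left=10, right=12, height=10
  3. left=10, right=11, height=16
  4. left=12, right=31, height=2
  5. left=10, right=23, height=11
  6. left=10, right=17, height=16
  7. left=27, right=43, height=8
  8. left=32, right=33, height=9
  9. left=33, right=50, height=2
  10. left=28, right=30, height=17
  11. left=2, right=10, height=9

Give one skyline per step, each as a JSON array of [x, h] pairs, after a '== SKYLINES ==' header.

== SKYLINES ==
[[1,16],[2,0]]
[[1,16],[2,0],[10,10],[12,0]]
[[1,16],[2,0],[10,16],[11,10],[12,0]]
[[1,16],[2,0],[10,16],[11,10],[12,2],[31,0]]
[[1,16],[2,0],[10,16],[11,11],[23,2],[31,0]]
[[1,16],[2,0],[10,16],[17,11],[23,2],[31,0]]
[[1,16],[2,0],[10,16],[17,11],[23,2],[27,8],[43,0]]
[[1,16],[2,0],[10,16],[17,11],[23,2],[27,8],[32,9],[33,8],[43,0]]
[[1,16],[2,0],[10,16],[17,11],[23,2],[27,8],[32,9],[33,8],[43,2],[50,0]]
[[1,16],[2,0],[10,16],[17,11],[23,2],[27,8],[28,17],[30,8],[32,9],[33,8],[43,2],[50,0]]
[[1,16],[2,9],[10,16],[17,11],[23,2],[27,8],[28,17],[30,8],[32,9],[33,8],[43,2],[50,0]]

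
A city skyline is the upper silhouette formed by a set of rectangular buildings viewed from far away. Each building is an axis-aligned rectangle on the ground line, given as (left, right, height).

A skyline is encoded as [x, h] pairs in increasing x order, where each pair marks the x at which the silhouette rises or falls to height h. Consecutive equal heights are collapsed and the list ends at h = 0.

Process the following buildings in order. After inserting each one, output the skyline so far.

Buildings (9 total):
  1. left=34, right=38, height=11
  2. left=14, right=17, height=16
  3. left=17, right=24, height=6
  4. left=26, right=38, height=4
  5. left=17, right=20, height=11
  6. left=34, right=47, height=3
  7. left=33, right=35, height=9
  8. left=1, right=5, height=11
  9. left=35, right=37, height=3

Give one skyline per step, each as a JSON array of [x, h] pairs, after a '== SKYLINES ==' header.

== SKYLINES ==
[[34,11],[38,0]]
[[14,16],[17,0],[34,11],[38,0]]
[[14,16],[17,6],[24,0],[34,11],[38,0]]
[[14,16],[17,6],[24,0],[26,4],[34,11],[38,0]]
[[14,16],[17,11],[20,6],[24,0],[26,4],[34,11],[38,0]]
[[14,16],[17,11],[20,6],[24,0],[26,4],[34,11],[38,3],[47,0]]
[[14,16],[17,11],[20,6],[24,0],[26,4],[33,9],[34,11],[38,3],[47,0]]
[[1,11],[5,0],[14,16],[17,11],[20,6],[24,0],[26,4],[33,9],[34,11],[38,3],[47,0]]
[[1,11],[5,0],[14,16],[17,11],[20,6],[24,0],[26,4],[33,9],[34,11],[38,3],[47,0]]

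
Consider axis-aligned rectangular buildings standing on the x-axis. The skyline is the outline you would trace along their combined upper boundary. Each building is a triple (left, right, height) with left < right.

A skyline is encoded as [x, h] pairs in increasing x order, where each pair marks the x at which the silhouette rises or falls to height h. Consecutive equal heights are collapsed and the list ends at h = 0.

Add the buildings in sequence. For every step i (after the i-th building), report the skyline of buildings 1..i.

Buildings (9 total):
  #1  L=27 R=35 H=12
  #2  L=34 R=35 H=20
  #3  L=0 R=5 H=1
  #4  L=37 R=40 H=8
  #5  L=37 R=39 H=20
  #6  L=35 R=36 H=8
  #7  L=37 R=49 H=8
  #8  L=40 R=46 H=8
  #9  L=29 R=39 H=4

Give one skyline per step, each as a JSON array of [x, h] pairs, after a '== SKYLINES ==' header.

== SKYLINES ==
[[27,12],[35,0]]
[[27,12],[34,20],[35,0]]
[[0,1],[5,0],[27,12],[34,20],[35,0]]
[[0,1],[5,0],[27,12],[34,20],[35,0],[37,8],[40,0]]
[[0,1],[5,0],[27,12],[34,20],[35,0],[37,20],[39,8],[40,0]]
[[0,1],[5,0],[27,12],[34,20],[35,8],[36,0],[37,20],[39,8],[40,0]]
[[0,1],[5,0],[27,12],[34,20],[35,8],[36,0],[37,20],[39,8],[49,0]]
[[0,1],[5,0],[27,12],[34,20],[35,8],[36,0],[37,20],[39,8],[49,0]]
[[0,1],[5,0],[27,12],[34,20],[35,8],[36,4],[37,20],[39,8],[49,0]]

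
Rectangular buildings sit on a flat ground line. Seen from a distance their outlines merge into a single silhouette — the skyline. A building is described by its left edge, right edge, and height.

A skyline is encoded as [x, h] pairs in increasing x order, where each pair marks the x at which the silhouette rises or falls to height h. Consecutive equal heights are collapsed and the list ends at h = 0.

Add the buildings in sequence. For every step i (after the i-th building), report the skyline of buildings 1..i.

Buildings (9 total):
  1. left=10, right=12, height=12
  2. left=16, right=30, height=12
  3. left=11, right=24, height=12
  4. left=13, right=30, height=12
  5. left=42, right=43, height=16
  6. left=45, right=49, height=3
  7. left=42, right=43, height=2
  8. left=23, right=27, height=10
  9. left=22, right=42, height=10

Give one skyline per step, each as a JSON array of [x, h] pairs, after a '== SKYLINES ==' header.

== SKYLINES ==
[[10,12],[12,0]]
[[10,12],[12,0],[16,12],[30,0]]
[[10,12],[30,0]]
[[10,12],[30,0]]
[[10,12],[30,0],[42,16],[43,0]]
[[10,12],[30,0],[42,16],[43,0],[45,3],[49,0]]
[[10,12],[30,0],[42,16],[43,0],[45,3],[49,0]]
[[10,12],[30,0],[42,16],[43,0],[45,3],[49,0]]
[[10,12],[30,10],[42,16],[43,0],[45,3],[49,0]]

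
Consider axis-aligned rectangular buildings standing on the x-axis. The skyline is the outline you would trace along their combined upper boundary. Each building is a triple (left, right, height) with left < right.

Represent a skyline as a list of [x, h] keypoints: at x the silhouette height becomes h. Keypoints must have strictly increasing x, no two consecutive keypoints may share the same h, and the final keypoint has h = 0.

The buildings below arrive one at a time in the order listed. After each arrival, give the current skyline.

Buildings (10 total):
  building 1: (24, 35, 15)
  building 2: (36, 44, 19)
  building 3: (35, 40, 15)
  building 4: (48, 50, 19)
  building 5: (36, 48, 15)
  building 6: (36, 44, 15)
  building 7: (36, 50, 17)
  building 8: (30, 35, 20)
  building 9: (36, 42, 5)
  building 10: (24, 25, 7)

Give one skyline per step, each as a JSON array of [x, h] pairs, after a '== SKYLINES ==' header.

== SKYLINES ==
[[24,15],[35,0]]
[[24,15],[35,0],[36,19],[44,0]]
[[24,15],[36,19],[44,0]]
[[24,15],[36,19],[44,0],[48,19],[50,0]]
[[24,15],[36,19],[44,15],[48,19],[50,0]]
[[24,15],[36,19],[44,15],[48,19],[50,0]]
[[24,15],[36,19],[44,17],[48,19],[50,0]]
[[24,15],[30,20],[35,15],[36,19],[44,17],[48,19],[50,0]]
[[24,15],[30,20],[35,15],[36,19],[44,17],[48,19],[50,0]]
[[24,15],[30,20],[35,15],[36,19],[44,17],[48,19],[50,0]]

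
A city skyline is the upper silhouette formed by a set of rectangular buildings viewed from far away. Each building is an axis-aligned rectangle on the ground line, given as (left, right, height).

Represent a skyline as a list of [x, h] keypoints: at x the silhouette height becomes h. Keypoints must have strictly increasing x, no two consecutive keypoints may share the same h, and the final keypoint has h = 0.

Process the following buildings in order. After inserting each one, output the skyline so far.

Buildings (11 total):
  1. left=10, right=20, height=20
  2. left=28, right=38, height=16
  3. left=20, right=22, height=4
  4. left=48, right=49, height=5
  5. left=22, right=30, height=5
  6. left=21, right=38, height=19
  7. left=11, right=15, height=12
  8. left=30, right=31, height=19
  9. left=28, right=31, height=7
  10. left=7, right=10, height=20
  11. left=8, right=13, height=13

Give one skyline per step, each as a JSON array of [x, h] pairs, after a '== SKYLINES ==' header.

== SKYLINES ==
[[10,20],[20,0]]
[[10,20],[20,0],[28,16],[38,0]]
[[10,20],[20,4],[22,0],[28,16],[38,0]]
[[10,20],[20,4],[22,0],[28,16],[38,0],[48,5],[49,0]]
[[10,20],[20,4],[22,5],[28,16],[38,0],[48,5],[49,0]]
[[10,20],[20,4],[21,19],[38,0],[48,5],[49,0]]
[[10,20],[20,4],[21,19],[38,0],[48,5],[49,0]]
[[10,20],[20,4],[21,19],[38,0],[48,5],[49,0]]
[[10,20],[20,4],[21,19],[38,0],[48,5],[49,0]]
[[7,20],[20,4],[21,19],[38,0],[48,5],[49,0]]
[[7,20],[20,4],[21,19],[38,0],[48,5],[49,0]]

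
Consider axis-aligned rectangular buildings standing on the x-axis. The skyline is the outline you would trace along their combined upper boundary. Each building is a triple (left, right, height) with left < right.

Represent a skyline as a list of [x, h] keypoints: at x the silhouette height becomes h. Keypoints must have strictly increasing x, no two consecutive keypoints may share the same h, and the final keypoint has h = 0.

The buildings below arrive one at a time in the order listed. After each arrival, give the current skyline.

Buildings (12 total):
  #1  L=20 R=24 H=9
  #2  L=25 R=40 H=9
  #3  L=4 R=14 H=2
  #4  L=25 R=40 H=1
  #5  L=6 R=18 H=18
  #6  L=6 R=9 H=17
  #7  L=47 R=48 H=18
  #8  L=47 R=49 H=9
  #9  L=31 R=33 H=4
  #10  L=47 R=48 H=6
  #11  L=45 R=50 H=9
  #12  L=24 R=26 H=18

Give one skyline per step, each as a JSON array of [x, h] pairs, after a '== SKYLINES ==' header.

== SKYLINES ==
[[20,9],[24,0]]
[[20,9],[24,0],[25,9],[40,0]]
[[4,2],[14,0],[20,9],[24,0],[25,9],[40,0]]
[[4,2],[14,0],[20,9],[24,0],[25,9],[40,0]]
[[4,2],[6,18],[18,0],[20,9],[24,0],[25,9],[40,0]]
[[4,2],[6,18],[18,0],[20,9],[24,0],[25,9],[40,0]]
[[4,2],[6,18],[18,0],[20,9],[24,0],[25,9],[40,0],[47,18],[48,0]]
[[4,2],[6,18],[18,0],[20,9],[24,0],[25,9],[40,0],[47,18],[48,9],[49,0]]
[[4,2],[6,18],[18,0],[20,9],[24,0],[25,9],[40,0],[47,18],[48,9],[49,0]]
[[4,2],[6,18],[18,0],[20,9],[24,0],[25,9],[40,0],[47,18],[48,9],[49,0]]
[[4,2],[6,18],[18,0],[20,9],[24,0],[25,9],[40,0],[45,9],[47,18],[48,9],[50,0]]
[[4,2],[6,18],[18,0],[20,9],[24,18],[26,9],[40,0],[45,9],[47,18],[48,9],[50,0]]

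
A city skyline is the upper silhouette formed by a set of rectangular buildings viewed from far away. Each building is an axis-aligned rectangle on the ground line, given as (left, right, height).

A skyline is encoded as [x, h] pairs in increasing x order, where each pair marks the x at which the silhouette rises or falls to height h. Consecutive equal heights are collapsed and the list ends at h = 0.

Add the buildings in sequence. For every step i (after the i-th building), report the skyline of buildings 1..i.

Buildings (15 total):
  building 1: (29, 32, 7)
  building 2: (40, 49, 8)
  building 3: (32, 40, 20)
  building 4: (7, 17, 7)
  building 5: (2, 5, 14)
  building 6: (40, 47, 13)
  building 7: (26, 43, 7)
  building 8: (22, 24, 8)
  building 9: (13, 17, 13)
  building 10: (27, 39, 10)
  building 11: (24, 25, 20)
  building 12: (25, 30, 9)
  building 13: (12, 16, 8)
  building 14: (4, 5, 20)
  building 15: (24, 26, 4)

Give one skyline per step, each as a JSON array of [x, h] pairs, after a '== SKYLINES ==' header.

== SKYLINES ==
[[29,7],[32,0]]
[[29,7],[32,0],[40,8],[49,0]]
[[29,7],[32,20],[40,8],[49,0]]
[[7,7],[17,0],[29,7],[32,20],[40,8],[49,0]]
[[2,14],[5,0],[7,7],[17,0],[29,7],[32,20],[40,8],[49,0]]
[[2,14],[5,0],[7,7],[17,0],[29,7],[32,20],[40,13],[47,8],[49,0]]
[[2,14],[5,0],[7,7],[17,0],[26,7],[32,20],[40,13],[47,8],[49,0]]
[[2,14],[5,0],[7,7],[17,0],[22,8],[24,0],[26,7],[32,20],[40,13],[47,8],[49,0]]
[[2,14],[5,0],[7,7],[13,13],[17,0],[22,8],[24,0],[26,7],[32,20],[40,13],[47,8],[49,0]]
[[2,14],[5,0],[7,7],[13,13],[17,0],[22,8],[24,0],[26,7],[27,10],[32,20],[40,13],[47,8],[49,0]]
[[2,14],[5,0],[7,7],[13,13],[17,0],[22,8],[24,20],[25,0],[26,7],[27,10],[32,20],[40,13],[47,8],[49,0]]
[[2,14],[5,0],[7,7],[13,13],[17,0],[22,8],[24,20],[25,9],[27,10],[32,20],[40,13],[47,8],[49,0]]
[[2,14],[5,0],[7,7],[12,8],[13,13],[17,0],[22,8],[24,20],[25,9],[27,10],[32,20],[40,13],[47,8],[49,0]]
[[2,14],[4,20],[5,0],[7,7],[12,8],[13,13],[17,0],[22,8],[24,20],[25,9],[27,10],[32,20],[40,13],[47,8],[49,0]]
[[2,14],[4,20],[5,0],[7,7],[12,8],[13,13],[17,0],[22,8],[24,20],[25,9],[27,10],[32,20],[40,13],[47,8],[49,0]]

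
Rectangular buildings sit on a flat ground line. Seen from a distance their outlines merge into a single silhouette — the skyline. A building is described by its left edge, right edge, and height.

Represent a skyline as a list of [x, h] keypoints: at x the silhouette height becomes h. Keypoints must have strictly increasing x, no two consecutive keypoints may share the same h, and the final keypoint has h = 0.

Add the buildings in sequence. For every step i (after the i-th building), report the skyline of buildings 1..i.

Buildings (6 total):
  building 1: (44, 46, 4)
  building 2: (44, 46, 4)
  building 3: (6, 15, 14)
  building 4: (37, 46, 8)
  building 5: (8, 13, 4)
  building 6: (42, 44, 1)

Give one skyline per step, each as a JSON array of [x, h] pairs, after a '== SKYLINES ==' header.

== SKYLINES ==
[[44,4],[46,0]]
[[44,4],[46,0]]
[[6,14],[15,0],[44,4],[46,0]]
[[6,14],[15,0],[37,8],[46,0]]
[[6,14],[15,0],[37,8],[46,0]]
[[6,14],[15,0],[37,8],[46,0]]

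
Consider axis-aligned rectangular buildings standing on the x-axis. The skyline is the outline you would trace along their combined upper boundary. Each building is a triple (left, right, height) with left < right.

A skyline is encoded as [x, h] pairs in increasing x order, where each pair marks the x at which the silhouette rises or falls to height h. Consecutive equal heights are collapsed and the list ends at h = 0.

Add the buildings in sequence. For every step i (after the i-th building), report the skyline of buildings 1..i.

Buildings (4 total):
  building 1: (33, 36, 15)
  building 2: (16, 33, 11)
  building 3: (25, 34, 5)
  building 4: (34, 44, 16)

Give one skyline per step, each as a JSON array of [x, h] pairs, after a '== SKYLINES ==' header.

== SKYLINES ==
[[33,15],[36,0]]
[[16,11],[33,15],[36,0]]
[[16,11],[33,15],[36,0]]
[[16,11],[33,15],[34,16],[44,0]]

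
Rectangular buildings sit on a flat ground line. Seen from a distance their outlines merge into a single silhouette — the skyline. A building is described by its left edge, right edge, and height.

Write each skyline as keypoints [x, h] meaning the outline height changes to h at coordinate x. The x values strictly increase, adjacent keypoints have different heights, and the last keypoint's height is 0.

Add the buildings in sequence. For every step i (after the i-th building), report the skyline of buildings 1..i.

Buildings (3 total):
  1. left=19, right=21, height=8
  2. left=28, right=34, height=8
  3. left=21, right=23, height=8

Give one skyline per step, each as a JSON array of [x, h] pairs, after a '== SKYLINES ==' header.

== SKYLINES ==
[[19,8],[21,0]]
[[19,8],[21,0],[28,8],[34,0]]
[[19,8],[23,0],[28,8],[34,0]]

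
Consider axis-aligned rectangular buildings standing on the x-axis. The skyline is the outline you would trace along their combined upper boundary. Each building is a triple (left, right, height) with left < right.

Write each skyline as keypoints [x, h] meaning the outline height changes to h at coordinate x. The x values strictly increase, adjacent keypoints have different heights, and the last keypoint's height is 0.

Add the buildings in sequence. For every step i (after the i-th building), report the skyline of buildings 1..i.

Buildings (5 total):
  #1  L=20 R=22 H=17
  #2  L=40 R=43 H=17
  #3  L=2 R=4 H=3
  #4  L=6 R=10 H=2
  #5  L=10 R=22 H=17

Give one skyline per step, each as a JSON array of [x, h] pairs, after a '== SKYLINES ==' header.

== SKYLINES ==
[[20,17],[22,0]]
[[20,17],[22,0],[40,17],[43,0]]
[[2,3],[4,0],[20,17],[22,0],[40,17],[43,0]]
[[2,3],[4,0],[6,2],[10,0],[20,17],[22,0],[40,17],[43,0]]
[[2,3],[4,0],[6,2],[10,17],[22,0],[40,17],[43,0]]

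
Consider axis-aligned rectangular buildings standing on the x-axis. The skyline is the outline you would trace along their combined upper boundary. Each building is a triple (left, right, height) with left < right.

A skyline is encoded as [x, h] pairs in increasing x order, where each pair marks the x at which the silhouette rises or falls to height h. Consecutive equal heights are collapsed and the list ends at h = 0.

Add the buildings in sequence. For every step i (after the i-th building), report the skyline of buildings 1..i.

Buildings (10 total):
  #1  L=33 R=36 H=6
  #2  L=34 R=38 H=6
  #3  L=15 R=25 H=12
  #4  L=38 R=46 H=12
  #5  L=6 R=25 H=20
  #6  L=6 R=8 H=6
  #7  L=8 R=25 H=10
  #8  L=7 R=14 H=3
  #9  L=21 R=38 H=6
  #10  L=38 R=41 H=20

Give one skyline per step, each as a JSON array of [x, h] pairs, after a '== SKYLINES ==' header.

== SKYLINES ==
[[33,6],[36,0]]
[[33,6],[38,0]]
[[15,12],[25,0],[33,6],[38,0]]
[[15,12],[25,0],[33,6],[38,12],[46,0]]
[[6,20],[25,0],[33,6],[38,12],[46,0]]
[[6,20],[25,0],[33,6],[38,12],[46,0]]
[[6,20],[25,0],[33,6],[38,12],[46,0]]
[[6,20],[25,0],[33,6],[38,12],[46,0]]
[[6,20],[25,6],[38,12],[46,0]]
[[6,20],[25,6],[38,20],[41,12],[46,0]]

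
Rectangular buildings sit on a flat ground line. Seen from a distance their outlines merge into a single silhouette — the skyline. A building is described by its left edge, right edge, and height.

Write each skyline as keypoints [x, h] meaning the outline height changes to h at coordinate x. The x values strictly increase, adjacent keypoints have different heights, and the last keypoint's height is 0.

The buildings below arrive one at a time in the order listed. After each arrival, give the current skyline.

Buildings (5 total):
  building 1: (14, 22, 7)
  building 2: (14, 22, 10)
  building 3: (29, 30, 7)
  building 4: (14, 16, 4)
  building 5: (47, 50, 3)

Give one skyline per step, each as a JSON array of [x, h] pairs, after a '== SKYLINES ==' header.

== SKYLINES ==
[[14,7],[22,0]]
[[14,10],[22,0]]
[[14,10],[22,0],[29,7],[30,0]]
[[14,10],[22,0],[29,7],[30,0]]
[[14,10],[22,0],[29,7],[30,0],[47,3],[50,0]]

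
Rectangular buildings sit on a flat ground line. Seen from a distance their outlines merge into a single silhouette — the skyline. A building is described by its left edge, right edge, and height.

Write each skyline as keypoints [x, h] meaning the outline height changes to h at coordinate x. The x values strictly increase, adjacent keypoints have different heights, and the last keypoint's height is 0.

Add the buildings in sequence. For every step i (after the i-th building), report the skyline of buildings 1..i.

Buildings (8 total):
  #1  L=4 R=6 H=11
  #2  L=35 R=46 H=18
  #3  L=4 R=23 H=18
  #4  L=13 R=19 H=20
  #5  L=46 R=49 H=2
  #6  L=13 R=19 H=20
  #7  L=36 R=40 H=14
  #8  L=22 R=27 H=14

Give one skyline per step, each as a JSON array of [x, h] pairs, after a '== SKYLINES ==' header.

== SKYLINES ==
[[4,11],[6,0]]
[[4,11],[6,0],[35,18],[46,0]]
[[4,18],[23,0],[35,18],[46,0]]
[[4,18],[13,20],[19,18],[23,0],[35,18],[46,0]]
[[4,18],[13,20],[19,18],[23,0],[35,18],[46,2],[49,0]]
[[4,18],[13,20],[19,18],[23,0],[35,18],[46,2],[49,0]]
[[4,18],[13,20],[19,18],[23,0],[35,18],[46,2],[49,0]]
[[4,18],[13,20],[19,18],[23,14],[27,0],[35,18],[46,2],[49,0]]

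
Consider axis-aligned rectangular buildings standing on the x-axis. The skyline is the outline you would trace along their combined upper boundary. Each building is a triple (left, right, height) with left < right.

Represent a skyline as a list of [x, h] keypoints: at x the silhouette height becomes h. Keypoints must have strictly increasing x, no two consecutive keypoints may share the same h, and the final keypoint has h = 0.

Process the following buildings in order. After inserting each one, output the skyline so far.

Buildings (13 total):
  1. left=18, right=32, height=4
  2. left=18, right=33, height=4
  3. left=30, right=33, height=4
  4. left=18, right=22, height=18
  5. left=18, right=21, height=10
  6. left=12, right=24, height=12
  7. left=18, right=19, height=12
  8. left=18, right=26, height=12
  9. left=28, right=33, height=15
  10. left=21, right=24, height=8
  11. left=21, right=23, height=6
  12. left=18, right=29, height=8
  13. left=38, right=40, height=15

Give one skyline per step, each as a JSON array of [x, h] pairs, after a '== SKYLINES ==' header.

== SKYLINES ==
[[18,4],[32,0]]
[[18,4],[33,0]]
[[18,4],[33,0]]
[[18,18],[22,4],[33,0]]
[[18,18],[22,4],[33,0]]
[[12,12],[18,18],[22,12],[24,4],[33,0]]
[[12,12],[18,18],[22,12],[24,4],[33,0]]
[[12,12],[18,18],[22,12],[26,4],[33,0]]
[[12,12],[18,18],[22,12],[26,4],[28,15],[33,0]]
[[12,12],[18,18],[22,12],[26,4],[28,15],[33,0]]
[[12,12],[18,18],[22,12],[26,4],[28,15],[33,0]]
[[12,12],[18,18],[22,12],[26,8],[28,15],[33,0]]
[[12,12],[18,18],[22,12],[26,8],[28,15],[33,0],[38,15],[40,0]]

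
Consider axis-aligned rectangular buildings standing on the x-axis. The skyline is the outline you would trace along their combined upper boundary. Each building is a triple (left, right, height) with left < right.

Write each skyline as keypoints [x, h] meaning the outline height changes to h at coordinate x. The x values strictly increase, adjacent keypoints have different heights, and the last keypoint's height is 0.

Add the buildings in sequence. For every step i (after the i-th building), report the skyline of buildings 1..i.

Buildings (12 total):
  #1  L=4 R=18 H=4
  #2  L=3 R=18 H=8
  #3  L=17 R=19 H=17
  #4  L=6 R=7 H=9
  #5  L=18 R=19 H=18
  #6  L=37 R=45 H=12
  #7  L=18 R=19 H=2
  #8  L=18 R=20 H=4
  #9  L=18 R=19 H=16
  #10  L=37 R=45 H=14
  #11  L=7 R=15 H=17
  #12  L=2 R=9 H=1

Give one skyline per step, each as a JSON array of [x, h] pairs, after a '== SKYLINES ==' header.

== SKYLINES ==
[[4,4],[18,0]]
[[3,8],[18,0]]
[[3,8],[17,17],[19,0]]
[[3,8],[6,9],[7,8],[17,17],[19,0]]
[[3,8],[6,9],[7,8],[17,17],[18,18],[19,0]]
[[3,8],[6,9],[7,8],[17,17],[18,18],[19,0],[37,12],[45,0]]
[[3,8],[6,9],[7,8],[17,17],[18,18],[19,0],[37,12],[45,0]]
[[3,8],[6,9],[7,8],[17,17],[18,18],[19,4],[20,0],[37,12],[45,0]]
[[3,8],[6,9],[7,8],[17,17],[18,18],[19,4],[20,0],[37,12],[45,0]]
[[3,8],[6,9],[7,8],[17,17],[18,18],[19,4],[20,0],[37,14],[45,0]]
[[3,8],[6,9],[7,17],[15,8],[17,17],[18,18],[19,4],[20,0],[37,14],[45,0]]
[[2,1],[3,8],[6,9],[7,17],[15,8],[17,17],[18,18],[19,4],[20,0],[37,14],[45,0]]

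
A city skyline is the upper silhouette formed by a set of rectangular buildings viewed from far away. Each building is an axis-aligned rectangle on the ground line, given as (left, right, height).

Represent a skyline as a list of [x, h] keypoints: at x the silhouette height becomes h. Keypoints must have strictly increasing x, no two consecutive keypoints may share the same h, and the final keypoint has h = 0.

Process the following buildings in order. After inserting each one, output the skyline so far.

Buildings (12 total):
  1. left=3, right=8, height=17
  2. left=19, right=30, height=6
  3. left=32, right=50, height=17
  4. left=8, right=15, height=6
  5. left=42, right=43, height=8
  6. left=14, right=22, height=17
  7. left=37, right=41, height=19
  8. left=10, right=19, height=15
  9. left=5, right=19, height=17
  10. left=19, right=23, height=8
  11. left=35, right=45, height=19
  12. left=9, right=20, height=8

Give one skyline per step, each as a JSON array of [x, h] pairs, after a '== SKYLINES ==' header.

== SKYLINES ==
[[3,17],[8,0]]
[[3,17],[8,0],[19,6],[30,0]]
[[3,17],[8,0],[19,6],[30,0],[32,17],[50,0]]
[[3,17],[8,6],[15,0],[19,6],[30,0],[32,17],[50,0]]
[[3,17],[8,6],[15,0],[19,6],[30,0],[32,17],[50,0]]
[[3,17],[8,6],[14,17],[22,6],[30,0],[32,17],[50,0]]
[[3,17],[8,6],[14,17],[22,6],[30,0],[32,17],[37,19],[41,17],[50,0]]
[[3,17],[8,6],[10,15],[14,17],[22,6],[30,0],[32,17],[37,19],[41,17],[50,0]]
[[3,17],[22,6],[30,0],[32,17],[37,19],[41,17],[50,0]]
[[3,17],[22,8],[23,6],[30,0],[32,17],[37,19],[41,17],[50,0]]
[[3,17],[22,8],[23,6],[30,0],[32,17],[35,19],[45,17],[50,0]]
[[3,17],[22,8],[23,6],[30,0],[32,17],[35,19],[45,17],[50,0]]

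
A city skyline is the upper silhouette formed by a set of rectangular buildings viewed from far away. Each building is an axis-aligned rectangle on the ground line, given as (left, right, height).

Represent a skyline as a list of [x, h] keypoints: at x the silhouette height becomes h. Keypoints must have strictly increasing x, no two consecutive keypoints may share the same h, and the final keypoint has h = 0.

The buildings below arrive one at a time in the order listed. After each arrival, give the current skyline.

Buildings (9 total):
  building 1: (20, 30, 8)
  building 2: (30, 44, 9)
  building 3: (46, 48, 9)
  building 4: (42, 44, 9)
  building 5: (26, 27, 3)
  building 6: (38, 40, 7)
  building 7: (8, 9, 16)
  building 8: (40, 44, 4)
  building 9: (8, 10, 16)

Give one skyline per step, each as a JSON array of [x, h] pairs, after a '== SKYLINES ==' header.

== SKYLINES ==
[[20,8],[30,0]]
[[20,8],[30,9],[44,0]]
[[20,8],[30,9],[44,0],[46,9],[48,0]]
[[20,8],[30,9],[44,0],[46,9],[48,0]]
[[20,8],[30,9],[44,0],[46,9],[48,0]]
[[20,8],[30,9],[44,0],[46,9],[48,0]]
[[8,16],[9,0],[20,8],[30,9],[44,0],[46,9],[48,0]]
[[8,16],[9,0],[20,8],[30,9],[44,0],[46,9],[48,0]]
[[8,16],[10,0],[20,8],[30,9],[44,0],[46,9],[48,0]]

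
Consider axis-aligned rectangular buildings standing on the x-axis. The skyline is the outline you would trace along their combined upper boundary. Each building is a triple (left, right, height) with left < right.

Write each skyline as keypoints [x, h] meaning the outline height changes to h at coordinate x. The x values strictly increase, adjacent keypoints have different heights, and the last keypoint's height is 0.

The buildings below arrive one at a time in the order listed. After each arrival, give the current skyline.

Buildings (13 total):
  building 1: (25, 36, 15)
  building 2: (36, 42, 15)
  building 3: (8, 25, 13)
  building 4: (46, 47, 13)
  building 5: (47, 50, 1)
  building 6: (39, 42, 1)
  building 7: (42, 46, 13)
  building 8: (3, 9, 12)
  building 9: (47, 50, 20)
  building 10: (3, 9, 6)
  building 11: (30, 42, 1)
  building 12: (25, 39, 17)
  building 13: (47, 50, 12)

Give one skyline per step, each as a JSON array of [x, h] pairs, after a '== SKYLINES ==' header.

== SKYLINES ==
[[25,15],[36,0]]
[[25,15],[42,0]]
[[8,13],[25,15],[42,0]]
[[8,13],[25,15],[42,0],[46,13],[47,0]]
[[8,13],[25,15],[42,0],[46,13],[47,1],[50,0]]
[[8,13],[25,15],[42,0],[46,13],[47,1],[50,0]]
[[8,13],[25,15],[42,13],[47,1],[50,0]]
[[3,12],[8,13],[25,15],[42,13],[47,1],[50,0]]
[[3,12],[8,13],[25,15],[42,13],[47,20],[50,0]]
[[3,12],[8,13],[25,15],[42,13],[47,20],[50,0]]
[[3,12],[8,13],[25,15],[42,13],[47,20],[50,0]]
[[3,12],[8,13],[25,17],[39,15],[42,13],[47,20],[50,0]]
[[3,12],[8,13],[25,17],[39,15],[42,13],[47,20],[50,0]]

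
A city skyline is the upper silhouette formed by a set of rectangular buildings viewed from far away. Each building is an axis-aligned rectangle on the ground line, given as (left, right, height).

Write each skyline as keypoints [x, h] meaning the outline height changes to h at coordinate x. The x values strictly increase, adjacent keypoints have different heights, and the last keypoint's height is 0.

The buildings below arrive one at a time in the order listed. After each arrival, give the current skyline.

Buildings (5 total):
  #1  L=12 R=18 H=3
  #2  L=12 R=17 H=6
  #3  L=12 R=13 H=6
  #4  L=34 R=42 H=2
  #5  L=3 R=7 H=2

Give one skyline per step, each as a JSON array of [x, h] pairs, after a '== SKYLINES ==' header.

== SKYLINES ==
[[12,3],[18,0]]
[[12,6],[17,3],[18,0]]
[[12,6],[17,3],[18,0]]
[[12,6],[17,3],[18,0],[34,2],[42,0]]
[[3,2],[7,0],[12,6],[17,3],[18,0],[34,2],[42,0]]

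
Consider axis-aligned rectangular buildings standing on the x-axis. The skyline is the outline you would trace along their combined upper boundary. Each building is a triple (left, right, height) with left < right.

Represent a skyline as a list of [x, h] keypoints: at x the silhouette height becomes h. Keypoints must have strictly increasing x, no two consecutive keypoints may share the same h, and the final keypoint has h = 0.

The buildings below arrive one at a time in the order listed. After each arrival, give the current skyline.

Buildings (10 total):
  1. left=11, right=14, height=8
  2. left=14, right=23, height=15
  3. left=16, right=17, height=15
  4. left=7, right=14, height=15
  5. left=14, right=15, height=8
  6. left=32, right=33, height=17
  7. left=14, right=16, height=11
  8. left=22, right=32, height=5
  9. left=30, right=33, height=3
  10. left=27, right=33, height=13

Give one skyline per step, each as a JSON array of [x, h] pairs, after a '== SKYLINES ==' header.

== SKYLINES ==
[[11,8],[14,0]]
[[11,8],[14,15],[23,0]]
[[11,8],[14,15],[23,0]]
[[7,15],[23,0]]
[[7,15],[23,0]]
[[7,15],[23,0],[32,17],[33,0]]
[[7,15],[23,0],[32,17],[33,0]]
[[7,15],[23,5],[32,17],[33,0]]
[[7,15],[23,5],[32,17],[33,0]]
[[7,15],[23,5],[27,13],[32,17],[33,0]]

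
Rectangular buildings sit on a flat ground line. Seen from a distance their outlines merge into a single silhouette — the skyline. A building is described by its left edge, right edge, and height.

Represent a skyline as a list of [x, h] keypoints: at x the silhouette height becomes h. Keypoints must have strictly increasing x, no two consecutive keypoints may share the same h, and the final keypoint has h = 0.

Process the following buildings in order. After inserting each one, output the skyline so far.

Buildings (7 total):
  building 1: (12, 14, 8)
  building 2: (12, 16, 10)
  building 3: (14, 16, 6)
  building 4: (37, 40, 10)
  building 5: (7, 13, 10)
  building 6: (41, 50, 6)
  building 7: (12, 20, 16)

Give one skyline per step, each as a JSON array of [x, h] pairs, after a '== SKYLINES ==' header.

== SKYLINES ==
[[12,8],[14,0]]
[[12,10],[16,0]]
[[12,10],[16,0]]
[[12,10],[16,0],[37,10],[40,0]]
[[7,10],[16,0],[37,10],[40,0]]
[[7,10],[16,0],[37,10],[40,0],[41,6],[50,0]]
[[7,10],[12,16],[20,0],[37,10],[40,0],[41,6],[50,0]]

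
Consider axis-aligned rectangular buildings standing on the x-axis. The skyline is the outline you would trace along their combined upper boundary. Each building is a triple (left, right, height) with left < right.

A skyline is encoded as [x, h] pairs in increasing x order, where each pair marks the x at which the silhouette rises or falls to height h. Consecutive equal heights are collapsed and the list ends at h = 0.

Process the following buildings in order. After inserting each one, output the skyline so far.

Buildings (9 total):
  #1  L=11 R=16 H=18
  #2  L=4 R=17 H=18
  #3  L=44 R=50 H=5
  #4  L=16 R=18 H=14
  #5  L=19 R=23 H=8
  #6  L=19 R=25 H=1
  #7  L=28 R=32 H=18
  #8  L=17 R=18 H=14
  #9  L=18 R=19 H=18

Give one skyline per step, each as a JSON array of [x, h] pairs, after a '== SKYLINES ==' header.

== SKYLINES ==
[[11,18],[16,0]]
[[4,18],[17,0]]
[[4,18],[17,0],[44,5],[50,0]]
[[4,18],[17,14],[18,0],[44,5],[50,0]]
[[4,18],[17,14],[18,0],[19,8],[23,0],[44,5],[50,0]]
[[4,18],[17,14],[18,0],[19,8],[23,1],[25,0],[44,5],[50,0]]
[[4,18],[17,14],[18,0],[19,8],[23,1],[25,0],[28,18],[32,0],[44,5],[50,0]]
[[4,18],[17,14],[18,0],[19,8],[23,1],[25,0],[28,18],[32,0],[44,5],[50,0]]
[[4,18],[17,14],[18,18],[19,8],[23,1],[25,0],[28,18],[32,0],[44,5],[50,0]]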